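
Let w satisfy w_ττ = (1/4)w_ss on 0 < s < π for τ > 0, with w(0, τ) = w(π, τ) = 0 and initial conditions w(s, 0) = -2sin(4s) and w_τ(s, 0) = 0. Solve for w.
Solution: Using separation of variables w = X(s)T(τ):
Eigenfunctions: sin(ns), n = 1, 2, 3, ...
General solution: w(s, τ) = Σ [A_n cos(n τ/2) + B_n sin(n τ/2)] sin(ns)
From w(s,0) = -2sin(4s): A_4=-2. From w_τ(s,0) = 0: all B_n = 0.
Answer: w(s, τ) = -2sin(4s)cos(2τ)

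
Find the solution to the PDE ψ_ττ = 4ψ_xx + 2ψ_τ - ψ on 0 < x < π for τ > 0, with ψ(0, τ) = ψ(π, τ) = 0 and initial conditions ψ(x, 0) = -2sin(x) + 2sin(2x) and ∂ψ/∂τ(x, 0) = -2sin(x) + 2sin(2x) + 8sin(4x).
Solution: Substitute ψ = exp(τ)u, i.e. u = exp(-τ)ψ.
By the product rule, ψ_τ = exp(τ)(u_τ + u), ψ_ττ = exp(τ)(u_ττ + 2u_τ + u), ψ_xx = exp(τ)u_xx.
Substituting into the PDE and dividing by exp(τ): u_ττ + 2u_τ + u = 4u_xx + 2(u_τ + u) - u.
The lower-order terms cancel, leaving the standard wave equation u_ττ = 4u_xx.
Initial data for u: u(x,0) = ψ(x,0) = -2sin(x) + 2sin(2x); u_τ(x,0) = ψ_τ(x,0) - ψ(x,0) = 8sin(4x). The boundary conditions carry over: u(0,τ) = u(π,τ) = 0.
Solve for u:
  Using separation of variables u = X(x)T(τ):
  Eigenfunctions: sin(nx), n = 1, 2, 3, ...
  General solution: u(x, τ) = Σ [A_n cos(2n τ) + B_n sin(2n τ)] sin(nx)
  From u(x,0) = -2sin(x) + 2sin(2x): A_1=-2, A_2=2. From u_τ(x,0) = 8sin(4x), using u_τ(x,0) = Σ ω_n B_n sin(nx) with ω_n = 2n: B_4 = 8/8 = 1.
Hence u(x,τ) = -2sin(x)cos(2τ) + 2sin(2x)cos(4τ) + sin(4x)sin(8τ).
Transform back: ψ(x,τ) = exp(τ)u(x,τ).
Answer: ψ(x, τ) = -2exp(τ)sin(x)cos(2τ) + 2exp(τ)sin(2x)cos(4τ) + exp(τ)sin(4x)sin(8τ)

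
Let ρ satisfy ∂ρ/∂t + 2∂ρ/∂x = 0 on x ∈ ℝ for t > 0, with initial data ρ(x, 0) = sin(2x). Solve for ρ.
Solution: By characteristics (dx/dt = 2), ρ(x,t) = f(x - 2t) with f = ρ(·, 0).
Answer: ρ(x, t) = -sin(4t - 2x)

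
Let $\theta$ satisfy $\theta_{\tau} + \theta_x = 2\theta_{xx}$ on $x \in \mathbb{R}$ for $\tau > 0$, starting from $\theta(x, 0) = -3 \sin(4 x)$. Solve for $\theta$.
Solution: Moving frame: $\eta = x - \tau$, $\sigma = \tau$, $\theta = u(\eta,\sigma)$, so $\theta_{\tau} = u_{\sigma} - u_{\eta}$ and $\theta_{xx} = u_{\eta\eta}$.
Hence $\theta_{\tau} + \theta_x = u_{\sigma}$ and the PDE becomes the heat equation $u_{\sigma} = 2u_{\eta\eta}$ on $\eta \in \mathbb{R}$.
Initial data: $u(\eta,0) = \theta(\eta,0) = -3 \sin(4 \eta)$. Each mode $\sin(n\eta)$ decays as $e^{-2n^2\sigma}$ on $\mathbb{R}$, so $u(\eta,\sigma) = \sum c_n e^{-2n^2\sigma} \sin(n\eta)$ with $c_4=-3$: $u(\eta,\sigma) = -3 e^{-32 \sigma} \sin(4 \eta)$.
Substituting back: $\theta(x,\tau) = u(x - \tau, \tau)$.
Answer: $\theta(x, \tau) = 3 e^{-32 \tau} \sin(4 \tau - 4 x)$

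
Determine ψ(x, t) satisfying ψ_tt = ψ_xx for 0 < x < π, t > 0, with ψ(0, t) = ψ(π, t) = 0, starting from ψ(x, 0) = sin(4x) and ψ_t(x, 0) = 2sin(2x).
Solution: Using separation of variables ψ = X(x)T(t):
Eigenfunctions: sin(nx), n = 1, 2, 3, ...
General solution: ψ(x, t) = Σ [A_n cos(n t) + B_n sin(n t)] sin(nx)
From ψ(x,0) = sin(4x): A_4=1. From ψ_t(x,0) = 2sin(2x), using ψ_t(x,0) = Σ ω_n B_n sin(nx) with ω_n = n: B_2 = 2/2 = 1.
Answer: ψ(x, t) = sin(2t)sin(2x) + sin(4x)cos(4t)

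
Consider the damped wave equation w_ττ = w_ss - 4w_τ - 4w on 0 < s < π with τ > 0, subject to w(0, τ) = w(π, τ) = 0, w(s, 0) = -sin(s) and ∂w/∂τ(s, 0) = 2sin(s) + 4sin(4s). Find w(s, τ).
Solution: Substitute w = exp(-2τ)u.
Then w_τ = exp(-2τ)(u_τ - 2u), w_ττ = exp(-2τ)(u_ττ - 4u_τ + 4u), w_ss = exp(-2τ)u_ss; substituting and dividing by exp(-2τ), the lower-order terms cancel: u_ττ = u_ss (standard wave equation).
Data for u: u(s,0) = w(s,0) = -sin(s); u_τ(s,0) = w_τ(s,0) + 2w(s,0) = 4sin(4s). The boundary conditions carry over: u(0,τ) = u(π,τ) = 0.
Separating variables: u = Σ [A_n cos(ω_n τ) + B_n sin(ω_n τ)] sin(ns), ω_n = n. From ICs (B_n = velocity coefficient / ω_n): A_1=-1, B_4=1.
So u(s,τ) = -sin(s)cos(τ) + sin(4s)sin(4τ), and w(s,τ) = exp(-2τ)u(s,τ).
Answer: w(s, τ) = -exp(-2τ)sin(s)cos(τ) + exp(-2τ)sin(4s)sin(4τ)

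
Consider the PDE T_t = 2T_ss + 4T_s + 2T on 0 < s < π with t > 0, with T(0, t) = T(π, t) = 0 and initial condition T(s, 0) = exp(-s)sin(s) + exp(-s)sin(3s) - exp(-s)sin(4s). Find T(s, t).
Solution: Substitute T = exp(-s)u, i.e. u = exp(s)T.
By the product rule, T_s = exp(-s)(u_s - u), T_ss = exp(-s)(u_ss - 2u_s + u), T_t = exp(-s)u_t.
Substituting into the PDE and dividing by exp(-s): u_t = 2(u_ss - 2u_s + u) + 4(u_s - u) + 2u.
The lower-order terms cancel, leaving the standard heat equation u_t = 2u_ss.
Initial data for u: u(s,0) = exp(s)T(s,0) = sin(s) + sin(3s) - sin(4s). The boundary conditions carry over: u(0,t) = u(π,t) = 0.
Solve for u:
  Using separation of variables u = X(s)G(t):
  Eigenfunctions: sin(ns), n = 1, 2, 3, ...
  General solution: u(s, t) = Σ c_n sin(ns) exp(-2n² t)
  Matching u(s,0) = sin(s) + sin(3s) - sin(4s) term by term: c_1=1, c_3=1, c_4=-1.
Hence u(s,t) = exp(-2t)sin(s) + exp(-18t)sin(3s) - exp(-32t)sin(4s).
Transform back: T(s,t) = exp(-s)u(s,t).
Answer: T(s, t) = exp(-s)exp(-2t)sin(s) + exp(-s)exp(-18t)sin(3s) - exp(-s)exp(-32t)sin(4s)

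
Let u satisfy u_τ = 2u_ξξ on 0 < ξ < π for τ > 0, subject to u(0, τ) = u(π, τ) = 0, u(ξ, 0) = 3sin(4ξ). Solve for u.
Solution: Separating variables: u = Σ c_n exp(-2n²τ) sin(nξ). From u(ξ,0) = 3sin(4ξ): c_4=3.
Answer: u(ξ, τ) = 3exp(-32τ)sin(4ξ)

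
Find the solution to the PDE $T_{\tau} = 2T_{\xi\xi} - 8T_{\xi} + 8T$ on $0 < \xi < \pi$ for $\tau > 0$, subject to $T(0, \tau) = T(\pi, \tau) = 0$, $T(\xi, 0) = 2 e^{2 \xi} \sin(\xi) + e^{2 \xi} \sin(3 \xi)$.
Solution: Substitute $T = e^{2\xi}u$.
Then $T_{\xi} = e^{2\xi}(u_{\xi} + 2u)$, $T_{\xi\xi} = e^{2\xi}(u_{\xi\xi} + 4u_{\xi} + 4u)$, $T_{\tau} = e^{2\xi}u_{\tau}$; substituting and dividing by $e^{2\xi}$, the lower-order terms cancel: $u_{\tau} = 2u_{\xi\xi}$ (standard heat equation).
Data for $u$: $u(\xi,0) = e^{-2\xi}T(\xi,0) = 2 \sin(\xi) + \sin(3 \xi)$. The boundary conditions carry over: $u(0,\tau) = u(\pi,\tau) = 0$.
Separating variables: $u = \sum c_n e^{-2n^2\tau} \sin(n\xi)$. From $u(\xi,0) = 2 \sin(\xi) + \sin(3 \xi)$: $c_1=2, c_3=1$.
So $u(\xi,\tau) = 2 e^{-2 \tau} \sin(\xi) + e^{-18 \tau} \sin(3 \xi)$, and $T(\xi,\tau) = e^{2\xi}u(\xi,\tau)$.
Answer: $T(\xi, \tau) = 2 e^{-2 \tau} e^{2 \xi} \sin(\xi) + e^{-18 \tau} e^{2 \xi} \sin(3 \xi)$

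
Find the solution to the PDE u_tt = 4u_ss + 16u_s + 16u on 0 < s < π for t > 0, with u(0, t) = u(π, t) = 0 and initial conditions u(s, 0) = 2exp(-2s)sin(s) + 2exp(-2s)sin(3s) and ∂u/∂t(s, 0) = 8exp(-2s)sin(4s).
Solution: Substitute u = exp(-2s)w, i.e. w = exp(2s)u.
By the product rule, u_s = exp(-2s)(w_s - 2w), u_ss = exp(-2s)(w_ss - 4w_s + 4w), u_tt = exp(-2s)w_tt.
Substituting into the PDE and dividing by exp(-2s): w_tt = 4(w_ss - 4w_s + 4w) + 16(w_s - 2w) + 16w.
The lower-order terms cancel, leaving the standard wave equation w_tt = 4w_ss.
Initial data for w: w(s,0) = exp(2s)u(s,0) = 2sin(s) + 2sin(3s); w_t(s,0) = exp(2s)u_t(s,0) = 8sin(4s). The boundary conditions carry over: w(0,t) = w(π,t) = 0.
Solve for w:
  Using separation of variables w = X(s)T(t):
  Eigenfunctions: sin(ns), n = 1, 2, 3, ...
  General solution: w(s, t) = Σ [A_n cos(2n t) + B_n sin(2n t)] sin(ns)
  From w(s,0) = 2sin(s) + 2sin(3s): A_1=2, A_3=2. From w_t(s,0) = 8sin(4s), using w_t(s,0) = Σ ω_n B_n sin(ns) with ω_n = 2n: B_4 = 8/8 = 1.
Hence w(s,t) = 2sin(s)cos(2t) + 2sin(3s)cos(6t) + sin(4s)sin(8t).
Transform back: u(s,t) = exp(-2s)w(s,t).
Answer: u(s, t) = 2exp(-2s)sin(s)cos(2t) + 2exp(-2s)sin(3s)cos(6t) + exp(-2s)sin(4s)sin(8t)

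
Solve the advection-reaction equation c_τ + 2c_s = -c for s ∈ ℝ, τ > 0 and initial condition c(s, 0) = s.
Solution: Substitute c = exp(-τ)u, i.e. u = exp(τ)c.
By the product rule, c_τ = exp(-τ)(u_τ - u), c_s = exp(-τ)u_s.
Substituting into the PDE and dividing by exp(-τ): u_τ - u + 2u_s = -u.
The lower-order terms cancel, leaving the standard advection equation u_τ + 2u_s = 0.
Initial data for u: u(s,0) = c(s,0) = s.
Solve for u:
  By method of characteristics (waves move right with speed 2):
  Along characteristics s - 2τ = const, u is constant, so u(s,τ) = f(s - 2τ) with f = u(·, 0).
Hence u(s,τ) = s - 2τ.
Transform back: c(s,τ) = exp(-τ)u(s,τ).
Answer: c(s, τ) = sexp(-τ) - 2τexp(-τ)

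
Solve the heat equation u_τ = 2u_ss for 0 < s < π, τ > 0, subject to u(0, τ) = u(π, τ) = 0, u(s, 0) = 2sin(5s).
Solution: Separating variables: u = Σ c_n exp(-2n²τ) sin(ns). From u(s,0) = 2sin(5s): c_5=2.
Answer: u(s, τ) = 2exp(-50τ)sin(5s)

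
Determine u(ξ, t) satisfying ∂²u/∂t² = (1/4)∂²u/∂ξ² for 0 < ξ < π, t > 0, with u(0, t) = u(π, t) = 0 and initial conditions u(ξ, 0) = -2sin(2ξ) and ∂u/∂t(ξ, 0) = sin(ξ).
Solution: Using separation of variables u = X(ξ)T(t):
Eigenfunctions: sin(nξ), n = 1, 2, 3, ...
General solution: u(ξ, t) = Σ [A_n cos(n t/2) + B_n sin(n t/2)] sin(nξ)
From u(ξ,0) = -2sin(2ξ): A_2=-2. From u_t(ξ,0) = sin(ξ), using u_t(ξ,0) = Σ ω_n B_n sin(nξ) with ω_n = n/2: B_1 = 1/(1/2) = 2.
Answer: u(ξ, t) = 2sin(t/2)sin(ξ) - 2sin(2ξ)cos(t)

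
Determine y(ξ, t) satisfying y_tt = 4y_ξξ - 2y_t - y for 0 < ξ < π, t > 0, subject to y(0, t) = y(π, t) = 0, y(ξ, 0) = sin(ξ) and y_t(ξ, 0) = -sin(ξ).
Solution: Substitute y = exp(-t)u, i.e. u = exp(t)y.
By the product rule, y_t = exp(-t)(u_t - u), y_tt = exp(-t)(u_tt - 2u_t + u), y_ξξ = exp(-t)u_ξξ.
Substituting into the PDE and dividing by exp(-t): u_tt - 2u_t + u = 4u_ξξ - 2(u_t - u) - u.
The lower-order terms cancel, leaving the standard wave equation u_tt = 4u_ξξ.
Initial data for u: u(ξ,0) = y(ξ,0) = sin(ξ); u_t(ξ,0) = y_t(ξ,0) + y(ξ,0) = 0. The boundary conditions carry over: u(0,t) = u(π,t) = 0.
Solve for u:
  Using separation of variables u = X(ξ)T(t):
  Eigenfunctions: sin(nξ), n = 1, 2, 3, ...
  General solution: u(ξ, t) = Σ [A_n cos(2n t) + B_n sin(2n t)] sin(nξ)
  From u(ξ,0) = sin(ξ): A_1=1. From u_t(ξ,0) = 0: all B_n = 0.
Hence u(ξ,t) = sin(ξ)cos(2t).
Transform back: y(ξ,t) = exp(-t)u(ξ,t).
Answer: y(ξ, t) = exp(-t)sin(ξ)cos(2t)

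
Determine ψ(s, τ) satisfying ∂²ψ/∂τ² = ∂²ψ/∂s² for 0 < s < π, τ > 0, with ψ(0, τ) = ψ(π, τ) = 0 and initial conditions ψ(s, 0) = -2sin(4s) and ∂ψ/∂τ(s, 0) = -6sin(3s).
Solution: Separating variables: ψ = Σ [A_n cos(ω_n τ) + B_n sin(ω_n τ)] sin(ns), ω_n = n. From ICs (B_n = velocity coefficient / ω_n): A_4=-2, B_3=-2.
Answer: ψ(s, τ) = -2sin(3s)sin(3τ) - 2sin(4s)cos(4τ)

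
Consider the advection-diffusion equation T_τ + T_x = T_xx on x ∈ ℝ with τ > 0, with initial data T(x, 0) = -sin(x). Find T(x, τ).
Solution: Moving frame: η = x - τ, σ = τ, T = u(η,σ), so T_τ = u_σ - u_η and T_xx = u_ηη.
Hence T_τ + T_x = u_σ and the PDE becomes the heat equation u_σ = u_ηη on η ∈ ℝ.
Initial data: u(η,0) = T(η,0) = -sin(η). Each mode sin(nη) decays as exp(-n²σ) on ℝ, so u(η,σ) = Σ c_n exp(-n²σ) sin(nη) with c_1=-1: u(η,σ) = -exp(-σ)sin(η).
Substituting back: T(x,τ) = u(x - τ, τ).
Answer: T(x, τ) = -exp(-τ)sin(x - τ)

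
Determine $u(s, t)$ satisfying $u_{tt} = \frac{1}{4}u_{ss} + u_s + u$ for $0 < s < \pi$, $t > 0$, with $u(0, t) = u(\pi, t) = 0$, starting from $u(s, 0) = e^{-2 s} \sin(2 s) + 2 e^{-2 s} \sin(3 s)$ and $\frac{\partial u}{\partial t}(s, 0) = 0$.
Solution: Substitute $u = e^{-2s}w$.
Then $u_s = e^{-2s}(w_s - 2w)$, $u_{ss} = e^{-2s}(w_{ss} - 4w_s + 4w)$, $u_{tt} = e^{-2s}w_{tt}$; substituting and dividing by $e^{-2s}$, the lower-order terms cancel: $w_{tt} = \frac{1}{4}w_{ss}$ (standard wave equation).
Data for $w$: $w(s,0) = e^{2s}u(s,0) = \sin(2 s) + 2 \sin(3 s)$; $w_t(s,0) = e^{2s}u_t(s,0) = 0$. The boundary conditions carry over: $w(0,t) = w(\pi,t) = 0$.
Separating variables: $w = \sum [A_n \cos(\omega_n t) + B_n \sin(\omega_n t)] \sin(ns)$, $\omega_n = n/2$. From ICs: $A_2=1, A_3=2$.
So $w(s,t) = \sin(2 s) \cos(t) + 2 \sin(3 s) \cos(3 t/2)$, and $u(s,t) = e^{-2s}w(s,t)$.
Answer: $u(s, t) = e^{-2 s} \sin(2 s) \cos(t) + 2 e^{-2 s} \sin(3 s) \cos(3 t/2)$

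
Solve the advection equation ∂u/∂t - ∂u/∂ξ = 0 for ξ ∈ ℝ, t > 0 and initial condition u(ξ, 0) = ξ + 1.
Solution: By characteristics (dξ/dt = -1), u(ξ,t) = f(ξ + t) with f = u(·, 0).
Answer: u(ξ, t) = t + ξ + 1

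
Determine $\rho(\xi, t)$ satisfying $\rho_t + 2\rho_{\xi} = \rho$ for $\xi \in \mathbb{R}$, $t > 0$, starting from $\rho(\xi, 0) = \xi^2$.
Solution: Substitute $\rho = e^{t}u$.
Then $\rho_t = e^{t}(u_t + u)$, $\rho_{\xi} = e^{t}u_{\xi}$; substituting and dividing by $e^{t}$, the lower-order terms cancel: $u_t + 2u_{\xi} = 0$ (standard advection equation).
Data for $u$: $u(\xi,0) = \rho(\xi,0) = \xi^2$.
By characteristics ($d\xi/dt = 2$), $u(\xi,t) = f(\xi - 2t)$ with $f = u( \cdot , 0)$.
So $u(\xi,t) = 4 t^2 - 4 t \xi + \xi^2$, and $\rho(\xi,t) = e^{t}u(\xi,t)$.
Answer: $\rho(\xi, t) = \xi^2 e^{t} - 4 \xi t e^{t} + 4 t^2 e^{t}$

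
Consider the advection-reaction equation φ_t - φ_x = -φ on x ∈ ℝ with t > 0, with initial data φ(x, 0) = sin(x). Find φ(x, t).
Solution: Substitute φ = exp(-t)u.
Then φ_t = exp(-t)(u_t - u), φ_x = exp(-t)u_x; substituting and dividing by exp(-t), the lower-order terms cancel: u_t - u_x = 0 (standard advection equation).
Data for u: u(x,0) = φ(x,0) = sin(x).
By characteristics (dx/dt = -1), u(x,t) = f(x + t) with f = u(·, 0).
So u(x,t) = sin(t + x), and φ(x,t) = exp(-t)u(x,t).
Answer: φ(x, t) = exp(-t)sin(t + x)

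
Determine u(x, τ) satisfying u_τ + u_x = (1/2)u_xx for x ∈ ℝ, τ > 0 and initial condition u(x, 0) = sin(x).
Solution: Change to a moving frame: let η = x - τ, σ = τ and write u(x,τ) = w(η,σ).
By the chain rule u_τ = w_σ - w_η, u_x = w_η, u_xx = w_ηη.
Then u_τ + u_x = w_σ: the advection term cancels and the PDE becomes the heat equation w_σ = (1/2)w_ηη on η ∈ ℝ.
Initial data: w(η,0) = u(η,0) = sin(η).
On η ∈ ℝ each mode satisfies (sin(nη))″ = -n² sin(nη), so exp(-n²σ/2) sin(nη) solves the heat equation; by superposition w(η,σ) = Σ c_n exp(-n²σ/2) sin(nη).
Reading off the coefficients: c_1=1, so w(η,σ) = exp(-σ/2)sin(η).
Substituting back η = x - τ, σ = τ: u(x,τ) = w(x - τ, τ).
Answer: u(x, τ) = exp(-τ/2)sin(x - τ)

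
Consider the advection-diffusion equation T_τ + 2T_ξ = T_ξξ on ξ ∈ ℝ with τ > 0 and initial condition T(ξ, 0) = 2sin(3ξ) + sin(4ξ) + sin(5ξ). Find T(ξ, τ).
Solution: Change to a moving frame: let η = ξ - 2τ, σ = τ and write T(ξ,τ) = u(η,σ).
By the chain rule T_τ = u_σ - 2u_η, T_ξ = u_η, T_ξξ = u_ηη.
Then T_τ + 2T_ξ = u_σ: the advection term cancels and the PDE becomes the heat equation u_σ = u_ηη on η ∈ ℝ.
Initial data: u(η,0) = T(η,0) = 2sin(3η) + sin(4η) + sin(5η).
On η ∈ ℝ each mode satisfies (sin(nη))″ = -n² sin(nη), so exp(-n²σ) sin(nη) solves the heat equation; by superposition u(η,σ) = Σ c_n exp(-n²σ) sin(nη).
Reading off the coefficients: c_3=2, c_4=1, c_5=1, so u(η,σ) = 2exp(-9σ)sin(3η) + exp(-16σ)sin(4η) + exp(-25σ)sin(5η).
Substituting back η = ξ - 2τ, σ = τ: T(ξ,τ) = u(ξ - 2τ, τ).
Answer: T(ξ, τ) = 2exp(-9τ)sin(3ξ - 6τ) + exp(-16τ)sin(4ξ - 8τ) + exp(-25τ)sin(5ξ - 10τ)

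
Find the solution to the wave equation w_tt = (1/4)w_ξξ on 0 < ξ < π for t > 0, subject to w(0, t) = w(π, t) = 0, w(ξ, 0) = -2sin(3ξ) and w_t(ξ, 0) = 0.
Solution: Using separation of variables w = X(ξ)T(t):
Eigenfunctions: sin(nξ), n = 1, 2, 3, ...
General solution: w(ξ, t) = Σ [A_n cos(n t/2) + B_n sin(n t/2)] sin(nξ)
From w(ξ,0) = -2sin(3ξ): A_3=-2. From w_t(ξ,0) = 0: all B_n = 0.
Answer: w(ξ, t) = -2sin(3ξ)cos(3t/2)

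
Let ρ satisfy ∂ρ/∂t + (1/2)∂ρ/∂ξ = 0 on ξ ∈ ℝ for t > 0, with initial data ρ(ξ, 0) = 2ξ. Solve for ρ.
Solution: By characteristics (dξ/dt = 1/2), ρ(ξ,t) = f(ξ - (1/2)t) with f = ρ(·, 0).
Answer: ρ(ξ, t) = -t + 2ξ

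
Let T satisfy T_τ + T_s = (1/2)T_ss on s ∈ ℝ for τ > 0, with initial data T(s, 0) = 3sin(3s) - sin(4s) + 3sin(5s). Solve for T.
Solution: Moving frame: η = s - τ, σ = τ, T = u(η,σ), so T_τ = u_σ - u_η and T_ss = u_ηη.
Hence T_τ + T_s = u_σ and the PDE becomes the heat equation u_σ = (1/2)u_ηη on η ∈ ℝ.
Initial data: u(η,0) = T(η,0) = 3sin(3η) - sin(4η) + 3sin(5η). Each mode sin(nη) decays as exp(-n²σ/2) on ℝ, so u(η,σ) = Σ c_n exp(-n²σ/2) sin(nη) with c_3=3, c_4=-1, c_5=3: u(η,σ) = -exp(-8σ)sin(4η) + 3exp(-9σ/2)sin(3η) + 3exp(-25σ/2)sin(5η).
Substituting back: T(s,τ) = u(s - τ, τ).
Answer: T(s, τ) = -exp(-8τ)sin(4s - 4τ) + 3exp(-9τ/2)sin(3s - 3τ) + 3exp(-25τ/2)sin(5s - 5τ)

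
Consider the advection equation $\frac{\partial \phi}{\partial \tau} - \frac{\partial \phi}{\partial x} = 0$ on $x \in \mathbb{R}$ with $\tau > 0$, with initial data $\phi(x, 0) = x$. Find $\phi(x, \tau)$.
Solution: By characteristics ($dx/d\tau = -1$), $\phi(x,\tau) = f(x + \tau)$ with $f = \phi( \cdot , 0)$.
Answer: $\phi(x, \tau) = \tau + x$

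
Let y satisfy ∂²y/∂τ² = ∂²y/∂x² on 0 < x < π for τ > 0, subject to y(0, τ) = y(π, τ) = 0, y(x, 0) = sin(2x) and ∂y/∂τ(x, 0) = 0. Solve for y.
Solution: Using separation of variables y = X(x)T(τ):
Eigenfunctions: sin(nx), n = 1, 2, 3, ...
General solution: y(x, τ) = Σ [A_n cos(n τ) + B_n sin(n τ)] sin(nx)
From y(x,0) = sin(2x): A_2=1. From y_τ(x,0) = 0: all B_n = 0.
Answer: y(x, τ) = sin(2x)cos(2τ)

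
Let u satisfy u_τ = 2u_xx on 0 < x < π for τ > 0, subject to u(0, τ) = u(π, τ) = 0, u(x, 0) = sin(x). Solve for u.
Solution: Using separation of variables u = X(x)T(τ):
Eigenfunctions: sin(nx), n = 1, 2, 3, ...
General solution: u(x, τ) = Σ c_n sin(nx) exp(-2n² τ)
Matching u(x,0) = sin(x) term by term: c_1=1.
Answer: u(x, τ) = exp(-2τ)sin(x)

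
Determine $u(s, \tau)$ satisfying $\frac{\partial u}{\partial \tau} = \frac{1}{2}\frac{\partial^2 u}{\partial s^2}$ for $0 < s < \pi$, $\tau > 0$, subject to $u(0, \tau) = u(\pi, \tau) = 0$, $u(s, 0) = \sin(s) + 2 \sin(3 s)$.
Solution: Using separation of variables $u = X(s)T(\tau)$:
Eigenfunctions: $\sin(ns)$, $n = 1, 2, 3, \ldots$
General solution: $u(s, \tau) = \sum c_n \sin(ns) e^{-n^2 \tau/2}$
Matching $u(s,0) = \sin(s) + 2 \sin(3 s)$ term by term: $c_1=1, c_3=2$.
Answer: $u(s, \tau) = e^{-\tau/2} \sin(s) + 2 e^{-9 \tau/2} \sin(3 s)$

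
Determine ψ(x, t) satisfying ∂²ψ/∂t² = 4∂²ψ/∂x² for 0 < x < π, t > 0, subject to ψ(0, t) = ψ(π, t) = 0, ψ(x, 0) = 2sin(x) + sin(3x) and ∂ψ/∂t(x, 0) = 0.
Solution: Using separation of variables ψ = X(x)T(t):
Eigenfunctions: sin(nx), n = 1, 2, 3, ...
General solution: ψ(x, t) = Σ [A_n cos(2n t) + B_n sin(2n t)] sin(nx)
From ψ(x,0) = 2sin(x) + sin(3x): A_1=2, A_3=1. From ψ_t(x,0) = 0: all B_n = 0.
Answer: ψ(x, t) = 2sin(x)cos(2t) + sin(3x)cos(6t)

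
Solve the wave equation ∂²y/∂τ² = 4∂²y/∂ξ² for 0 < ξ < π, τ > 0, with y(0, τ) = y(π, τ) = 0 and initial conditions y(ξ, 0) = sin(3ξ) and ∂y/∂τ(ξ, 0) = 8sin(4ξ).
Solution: Separating variables: y = Σ [A_n cos(ω_n τ) + B_n sin(ω_n τ)] sin(nξ), ω_n = 2n. From ICs (B_n = velocity coefficient / ω_n): A_3=1, B_4=1.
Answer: y(ξ, τ) = sin(3ξ)cos(6τ) + sin(4ξ)sin(8τ)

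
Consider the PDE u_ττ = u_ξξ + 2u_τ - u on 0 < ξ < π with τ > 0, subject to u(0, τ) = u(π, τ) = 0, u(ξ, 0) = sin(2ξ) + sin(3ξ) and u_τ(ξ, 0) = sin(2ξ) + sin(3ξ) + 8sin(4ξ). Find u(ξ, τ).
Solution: Substitute u = exp(τ)w, i.e. w = exp(-τ)u.
By the product rule, u_τ = exp(τ)(w_τ + w), u_ττ = exp(τ)(w_ττ + 2w_τ + w), u_ξξ = exp(τ)w_ξξ.
Substituting into the PDE and dividing by exp(τ): w_ττ + 2w_τ + w = w_ξξ + 2(w_τ + w) - w.
The lower-order terms cancel, leaving the standard wave equation w_ττ = w_ξξ.
Initial data for w: w(ξ,0) = u(ξ,0) = sin(2ξ) + sin(3ξ); w_τ(ξ,0) = u_τ(ξ,0) - u(ξ,0) = 8sin(4ξ). The boundary conditions carry over: w(0,τ) = w(π,τ) = 0.
Solve for w:
  Using separation of variables w = X(ξ)T(τ):
  Eigenfunctions: sin(nξ), n = 1, 2, 3, ...
  General solution: w(ξ, τ) = Σ [A_n cos(n τ) + B_n sin(n τ)] sin(nξ)
  From w(ξ,0) = sin(2ξ) + sin(3ξ): A_2=1, A_3=1. From w_τ(ξ,0) = 8sin(4ξ), using w_τ(ξ,0) = Σ ω_n B_n sin(nξ) with ω_n = n: B_4 = 8/4 = 2.
Hence w(ξ,τ) = sin(2ξ)cos(2τ) + sin(3ξ)cos(3τ) + 2sin(4ξ)sin(4τ).
Transform back: u(ξ,τ) = exp(τ)w(ξ,τ).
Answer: u(ξ, τ) = exp(τ)sin(2ξ)cos(2τ) + exp(τ)sin(3ξ)cos(3τ) + 2exp(τ)sin(4ξ)sin(4τ)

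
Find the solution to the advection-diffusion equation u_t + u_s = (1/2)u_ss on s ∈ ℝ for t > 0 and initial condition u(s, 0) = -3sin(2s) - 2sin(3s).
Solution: Change to a moving frame: let η = s - t, σ = t and write u(s,t) = w(η,σ).
By the chain rule u_t = w_σ - w_η, u_s = w_η, u_ss = w_ηη.
Then u_t + u_s = w_σ: the advection term cancels and the PDE becomes the heat equation w_σ = (1/2)w_ηη on η ∈ ℝ.
Initial data: w(η,0) = u(η,0) = -3sin(2η) - 2sin(3η).
On η ∈ ℝ each mode satisfies (sin(nη))″ = -n² sin(nη), so exp(-n²σ/2) sin(nη) solves the heat equation; by superposition w(η,σ) = Σ c_n exp(-n²σ/2) sin(nη).
Reading off the coefficients: c_2=-3, c_3=-2, so w(η,σ) = -3exp(-2σ)sin(2η) - 2exp(-9σ/2)sin(3η).
Substituting back η = s - t, σ = t: u(s,t) = w(s - t, t).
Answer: u(s, t) = -3exp(-2t)sin(2s - 2t) - 2exp(-9t/2)sin(3s - 3t)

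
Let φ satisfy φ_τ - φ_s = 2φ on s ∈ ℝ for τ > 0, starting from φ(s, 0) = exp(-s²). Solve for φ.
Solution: Substitute φ = exp(2τ)u, i.e. u = exp(-2τ)φ.
By the product rule, φ_τ = exp(2τ)(u_τ + 2u), φ_s = exp(2τ)u_s.
Substituting into the PDE and dividing by exp(2τ): u_τ + 2u - u_s = 2u.
The lower-order terms cancel, leaving the standard advection equation u_τ - u_s = 0.
Initial data for u: u(s,0) = φ(s,0) = exp(-s²).
Solve for u:
  By method of characteristics (waves move left with speed 1):
  Along characteristics s + τ = const, u is constant, so u(s,τ) = f(s + τ) with f = u(·, 0).
Hence u(s,τ) = exp(-(s + τ)²).
Transform back: φ(s,τ) = exp(2τ)u(s,τ).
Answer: φ(s, τ) = exp(2τ)exp(-(s + τ)²)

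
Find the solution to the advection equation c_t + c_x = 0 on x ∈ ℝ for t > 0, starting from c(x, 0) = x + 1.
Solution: By method of characteristics (waves move right with speed 1):
Along characteristics x - t = const, c is constant, so c(x,t) = f(x - t) with f = c(·, 0).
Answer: c(x, t) = -t + x + 1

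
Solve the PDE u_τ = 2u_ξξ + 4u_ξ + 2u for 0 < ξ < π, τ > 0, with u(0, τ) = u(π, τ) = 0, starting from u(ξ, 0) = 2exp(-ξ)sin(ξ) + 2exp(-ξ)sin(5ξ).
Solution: Substitute u = exp(-ξ)w.
Then u_ξ = exp(-ξ)(w_ξ - w), u_ξξ = exp(-ξ)(w_ξξ - 2w_ξ + w), u_τ = exp(-ξ)w_τ; substituting and dividing by exp(-ξ), the lower-order terms cancel: w_τ = 2w_ξξ (standard heat equation).
Data for w: w(ξ,0) = exp(ξ)u(ξ,0) = 2sin(ξ) + 2sin(5ξ). The boundary conditions carry over: w(0,τ) = w(π,τ) = 0.
Separating variables: w = Σ c_n exp(-2n²τ) sin(nξ). From w(ξ,0) = 2sin(ξ) + 2sin(5ξ): c_1=2, c_5=2.
So w(ξ,τ) = 2exp(-2τ)sin(ξ) + 2exp(-50τ)sin(5ξ), and u(ξ,τ) = exp(-ξ)w(ξ,τ).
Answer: u(ξ, τ) = 2exp(-ξ)exp(-2τ)sin(ξ) + 2exp(-ξ)exp(-50τ)sin(5ξ)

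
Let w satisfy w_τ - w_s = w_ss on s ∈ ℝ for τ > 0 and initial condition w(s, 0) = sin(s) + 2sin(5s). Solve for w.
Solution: Moving frame: η = s + τ, σ = τ, w = u(η,σ), so w_τ = u_σ + u_η and w_ss = u_ηη.
Hence w_τ - w_s = u_σ and the PDE becomes the heat equation u_σ = u_ηη on η ∈ ℝ.
Initial data: u(η,0) = w(η,0) = sin(η) + 2sin(5η). Each mode sin(nη) decays as exp(-n²σ) on ℝ, so u(η,σ) = Σ c_n exp(-n²σ) sin(nη) with c_1=1, c_5=2: u(η,σ) = exp(-σ)sin(η) + 2exp(-25σ)sin(5η).
Substituting back: w(s,τ) = u(s + τ, τ).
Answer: w(s, τ) = exp(-τ)sin(s + τ) + 2exp(-25τ)sin(5s + 5τ)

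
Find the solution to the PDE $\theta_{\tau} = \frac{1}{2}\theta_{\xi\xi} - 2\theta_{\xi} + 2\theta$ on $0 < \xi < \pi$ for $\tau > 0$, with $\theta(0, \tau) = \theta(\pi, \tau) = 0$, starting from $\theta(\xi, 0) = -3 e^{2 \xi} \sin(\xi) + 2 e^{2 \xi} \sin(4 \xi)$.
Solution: Substitute $\theta = e^{2\xi}u$.
Then $\theta_{\xi} = e^{2\xi}(u_{\xi} + 2u)$, $\theta_{\xi\xi} = e^{2\xi}(u_{\xi\xi} + 4u_{\xi} + 4u)$, $\theta_{\tau} = e^{2\xi}u_{\tau}$; substituting and dividing by $e^{2\xi}$, the lower-order terms cancel: $u_{\tau} = \frac{1}{2}u_{\xi\xi}$ (standard heat equation).
Data for $u$: $u(\xi,0) = e^{-2\xi}\theta(\xi,0) = -3 \sin(\xi) + 2 \sin(4 \xi)$. The boundary conditions carry over: $u(0,\tau) = u(\pi,\tau) = 0$.
Separating variables: $u = \sum c_n e^{-n^2\tau/2} \sin(n\xi)$. From $u(\xi,0) = -3 \sin(\xi) + 2 \sin(4 \xi)$: $c_1=-3, c_4=2$.
So $u(\xi,\tau) = 2 e^{-8 \tau} \sin(4 \xi) - 3 e^{-\tau/2} \sin(\xi)$, and $\theta(\xi,\tau) = e^{2\xi}u(\xi,\tau)$.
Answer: $\theta(\xi, \tau) = 2 e^{-8 \tau} e^{2 \xi} \sin(4 \xi) - 3 e^{-\tau/2} e^{2 \xi} \sin(\xi)$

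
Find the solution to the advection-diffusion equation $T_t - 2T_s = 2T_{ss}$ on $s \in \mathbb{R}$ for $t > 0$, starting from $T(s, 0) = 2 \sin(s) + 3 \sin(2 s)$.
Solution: Change to a moving frame: let $\eta = s + 2t$, $\sigma = t$ and write $T(s,t) = u(\eta,\sigma)$.
By the chain rule $T_t = u_{\sigma} + 2u_{\eta}$, $T_s = u_{\eta}$, $T_{ss} = u_{\eta\eta}$.
Then $T_t - 2T_s = u_{\sigma}$: the advection term cancels and the PDE becomes the heat equation $u_{\sigma} = 2u_{\eta\eta}$ on $\eta \in \mathbb{R}$.
Initial data: $u(\eta,0) = T(\eta,0) = 2 \sin(\eta) + 3 \sin(2 \eta)$.
On $\eta \in \mathbb{R}$ each mode satisfies $(\sin(n\eta))'' = -n^2 \sin(n\eta)$, so $e^{-2n^2\sigma} \sin(n\eta)$ solves the heat equation; by superposition $u(\eta,\sigma) = \sum c_n e^{-2n^2\sigma} \sin(n\eta)$.
Reading off the coefficients: $c_1=2, c_2=3$, so $u(\eta,\sigma) = 2 e^{-2 \sigma} \sin(\eta) + 3 e^{-8 \sigma} \sin(2 \eta)$.
Substituting back $\eta = s + 2t$, $\sigma = t$: $T(s,t) = u(s + 2t, t)$.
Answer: $T(s, t) = 2 e^{-2 t} \sin(s + 2 t) + 3 e^{-8 t} \sin(2 s + 4 t)$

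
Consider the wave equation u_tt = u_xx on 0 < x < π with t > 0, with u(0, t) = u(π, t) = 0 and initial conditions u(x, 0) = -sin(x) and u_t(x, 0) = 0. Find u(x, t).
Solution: Separating variables: u = Σ [A_n cos(ω_n t) + B_n sin(ω_n t)] sin(nx), ω_n = n. From ICs: A_1=-1.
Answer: u(x, t) = -sin(x)cos(t)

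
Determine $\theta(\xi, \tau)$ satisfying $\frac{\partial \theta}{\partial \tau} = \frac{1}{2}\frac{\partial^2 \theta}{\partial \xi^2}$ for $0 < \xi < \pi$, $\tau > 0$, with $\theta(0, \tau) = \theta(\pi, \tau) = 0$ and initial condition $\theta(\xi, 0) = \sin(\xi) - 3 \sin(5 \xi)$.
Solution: Separating variables: $\theta = \sum c_n e^{-n^2\tau/2} \sin(n\xi)$. From $\theta(\xi,0) = \sin(\xi) - 3 \sin(5 \xi)$: $c_1=1, c_5=-3$.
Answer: $\theta(\xi, \tau) = e^{-\tau/2} \sin(\xi) - 3 e^{-25 \tau/2} \sin(5 \xi)$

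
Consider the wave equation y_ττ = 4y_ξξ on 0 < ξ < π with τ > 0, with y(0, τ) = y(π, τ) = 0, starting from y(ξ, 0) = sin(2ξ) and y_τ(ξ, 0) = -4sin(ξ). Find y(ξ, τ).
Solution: Using separation of variables y = X(ξ)T(τ):
Eigenfunctions: sin(nξ), n = 1, 2, 3, ...
General solution: y(ξ, τ) = Σ [A_n cos(2n τ) + B_n sin(2n τ)] sin(nξ)
From y(ξ,0) = sin(2ξ): A_2=1. From y_τ(ξ,0) = -4sin(ξ), using y_τ(ξ,0) = Σ ω_n B_n sin(nξ) with ω_n = 2n: B_1 = (-4)/2 = -2.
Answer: y(ξ, τ) = -2sin(ξ)sin(2τ) + sin(2ξ)cos(4τ)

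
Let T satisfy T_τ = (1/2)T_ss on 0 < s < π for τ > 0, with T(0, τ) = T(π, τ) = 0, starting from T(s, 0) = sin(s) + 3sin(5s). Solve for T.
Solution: Using separation of variables T = X(s)G(τ):
Eigenfunctions: sin(ns), n = 1, 2, 3, ...
General solution: T(s, τ) = Σ c_n sin(ns) exp(-n² τ/2)
Matching T(s,0) = sin(s) + 3sin(5s) term by term: c_1=1, c_5=3.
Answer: T(s, τ) = exp(-τ/2)sin(s) + 3exp(-25τ/2)sin(5s)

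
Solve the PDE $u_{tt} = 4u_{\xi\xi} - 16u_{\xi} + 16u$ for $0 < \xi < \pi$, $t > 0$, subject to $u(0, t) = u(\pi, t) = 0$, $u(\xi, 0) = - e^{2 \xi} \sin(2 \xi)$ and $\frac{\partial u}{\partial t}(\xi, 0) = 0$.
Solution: Substitute $u = e^{2\xi}w$, i.e. $w = e^{-2\xi}u$.
By the product rule, $u_{\xi} = e^{2\xi}(w_{\xi} + 2w)$, $u_{\xi\xi} = e^{2\xi}(w_{\xi\xi} + 4w_{\xi} + 4w)$, $u_{tt} = e^{2\xi}w_{tt}$.
Substituting into the PDE and dividing by $e^{2\xi}$: $w_{tt} = 4(w_{\xi\xi} + 4w_{\xi} + 4w) - 16(w_{\xi} + 2w) + 16w$.
The lower-order terms cancel, leaving the standard wave equation $w_{tt} = 4w_{\xi\xi}$.
Initial data for $w$: $w(\xi,0) = e^{-2\xi}u(\xi,0) = - \sin(2 \xi)$; $w_t(\xi,0) = e^{-2\xi}u_t(\xi,0) = 0$. The boundary conditions carry over: $w(0,t) = w(\pi,t) = 0$.
Solve for $w$:
  Using separation of variables $w = X(\xi)T(t)$:
  Eigenfunctions: $\sin(n\xi)$, $n = 1, 2, 3, \ldots$
  General solution: $w(\xi, t) = \sum [A_n \cos(2n t) + B_n \sin(2n t)] \sin(n\xi)$
  From $w(\xi,0) = - \sin(2 \xi)$: $A_2=-1$. From $w_t(\xi,0) = 0$: all $B_n = 0$.
Hence $w(\xi,t) = - \sin(2 \xi) \cos(4 t)$.
Transform back: $u(\xi,t) = e^{2\xi}w(\xi,t)$.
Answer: $u(\xi, t) = - e^{2 \xi} \sin(2 \xi) \cos(4 t)$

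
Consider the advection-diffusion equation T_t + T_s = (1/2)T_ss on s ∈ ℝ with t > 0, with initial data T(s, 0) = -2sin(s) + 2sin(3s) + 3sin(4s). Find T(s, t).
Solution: Moving frame: η = s - t, σ = t, T = u(η,σ), so T_t = u_σ - u_η and T_ss = u_ηη.
Hence T_t + T_s = u_σ and the PDE becomes the heat equation u_σ = (1/2)u_ηη on η ∈ ℝ.
Initial data: u(η,0) = T(η,0) = -2sin(η) + 2sin(3η) + 3sin(4η). Each mode sin(nη) decays as exp(-n²σ/2) on ℝ, so u(η,σ) = Σ c_n exp(-n²σ/2) sin(nη) with c_1=-2, c_3=2, c_4=3: u(η,σ) = 3exp(-8σ)sin(4η) - 2exp(-σ/2)sin(η) + 2exp(-9σ/2)sin(3η).
Substituting back: T(s,t) = u(s - t, t).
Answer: T(s, t) = 3exp(-8t)sin(4s - 4t) - 2exp(-t/2)sin(s - t) + 2exp(-9t/2)sin(3s - 3t)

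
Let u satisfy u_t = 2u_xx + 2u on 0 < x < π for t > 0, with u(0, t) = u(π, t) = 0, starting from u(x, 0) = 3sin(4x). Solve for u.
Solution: Substitute u = exp(2t)w, i.e. w = exp(-2t)u.
By the product rule, u_t = exp(2t)(w_t + 2w), u_xx = exp(2t)w_xx.
Substituting into the PDE and dividing by exp(2t): w_t + 2w = 2w_xx + 2w.
The lower-order terms cancel, leaving the standard heat equation w_t = 2w_xx.
Initial data for w: w(x,0) = u(x,0) = 3sin(4x). The boundary conditions carry over: w(0,t) = w(π,t) = 0.
Solve for w:
  Using separation of variables w = X(x)T(t):
  Eigenfunctions: sin(nx), n = 1, 2, 3, ...
  General solution: w(x, t) = Σ c_n sin(nx) exp(-2n² t)
  Matching w(x,0) = 3sin(4x) term by term: c_4=3.
Hence w(x,t) = 3exp(-32t)sin(4x).
Transform back: u(x,t) = exp(2t)w(x,t).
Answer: u(x, t) = 3exp(-30t)sin(4x)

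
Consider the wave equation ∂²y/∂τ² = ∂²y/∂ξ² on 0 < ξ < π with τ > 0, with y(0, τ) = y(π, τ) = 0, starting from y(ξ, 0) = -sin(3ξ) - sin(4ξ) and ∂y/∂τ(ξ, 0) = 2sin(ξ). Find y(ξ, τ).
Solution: Separating variables: y = Σ [A_n cos(ω_n τ) + B_n sin(ω_n τ)] sin(nξ), ω_n = n. From ICs (B_n = velocity coefficient / ω_n): A_3=-1, A_4=-1, B_1=2.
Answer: y(ξ, τ) = 2sin(ξ)sin(τ) - sin(3ξ)cos(3τ) - sin(4ξ)cos(4τ)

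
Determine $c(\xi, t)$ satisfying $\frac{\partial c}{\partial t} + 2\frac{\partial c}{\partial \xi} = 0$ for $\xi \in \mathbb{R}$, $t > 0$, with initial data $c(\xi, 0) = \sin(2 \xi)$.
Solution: By method of characteristics (waves move right with speed 2):
Along characteristics $\xi - 2t =$ const, $c$ is constant, so $c(\xi,t) = f(\xi - 2t)$ with $f = c( \cdot , 0)$.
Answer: $c(\xi, t) = \sin(2 \xi - 4 t)$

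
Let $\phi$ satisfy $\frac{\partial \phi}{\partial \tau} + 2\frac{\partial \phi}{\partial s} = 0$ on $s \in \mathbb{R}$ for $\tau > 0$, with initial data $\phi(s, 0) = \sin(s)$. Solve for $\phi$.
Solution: By characteristics ($ds/d\tau = 2$), $\phi(s,\tau) = f(s - 2\tau)$ with $f = \phi( \cdot , 0)$.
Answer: $\phi(s, \tau) = - \sin(2 \tau - s)$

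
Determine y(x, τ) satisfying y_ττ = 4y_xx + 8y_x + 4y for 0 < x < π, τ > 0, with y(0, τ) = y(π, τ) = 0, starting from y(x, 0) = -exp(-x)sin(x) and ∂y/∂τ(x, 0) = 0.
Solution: Substitute y = exp(-x)u, i.e. u = exp(x)y.
By the product rule, y_x = exp(-x)(u_x - u), y_xx = exp(-x)(u_xx - 2u_x + u), y_ττ = exp(-x)u_ττ.
Substituting into the PDE and dividing by exp(-x): u_ττ = 4(u_xx - 2u_x + u) + 8(u_x - u) + 4u.
The lower-order terms cancel, leaving the standard wave equation u_ττ = 4u_xx.
Initial data for u: u(x,0) = exp(x)y(x,0) = -sin(x); u_τ(x,0) = exp(x)y_τ(x,0) = 0. The boundary conditions carry over: u(0,τ) = u(π,τ) = 0.
Solve for u:
  Using separation of variables u = X(x)T(τ):
  Eigenfunctions: sin(nx), n = 1, 2, 3, ...
  General solution: u(x, τ) = Σ [A_n cos(2n τ) + B_n sin(2n τ)] sin(nx)
  From u(x,0) = -sin(x): A_1=-1. From u_τ(x,0) = 0: all B_n = 0.
Hence u(x,τ) = -sin(x)cos(2τ).
Transform back: y(x,τ) = exp(-x)u(x,τ).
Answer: y(x, τ) = -exp(-x)sin(x)cos(2τ)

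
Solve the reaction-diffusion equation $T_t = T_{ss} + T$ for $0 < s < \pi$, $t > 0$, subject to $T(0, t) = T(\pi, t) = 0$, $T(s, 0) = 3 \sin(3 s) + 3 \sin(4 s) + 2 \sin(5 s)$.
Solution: Substitute $T = e^{t}u$, i.e. $u = e^{-t}T$.
By the product rule, $T_t = e^{t}(u_t + u)$, $T_{ss} = e^{t}u_{ss}$.
Substituting into the PDE and dividing by $e^{t}$: $u_t + u = u_{ss} + u$.
The lower-order terms cancel, leaving the standard heat equation $u_t = u_{ss}$.
Initial data for $u$: $u(s,0) = T(s,0) = 3 \sin(3 s) + 3 \sin(4 s) + 2 \sin(5 s)$. The boundary conditions carry over: $u(0,t) = u(\pi,t) = 0$.
Solve for $u$:
  Using separation of variables $u = X(s)G(t)$:
  Eigenfunctions: $\sin(ns)$, $n = 1, 2, 3, \ldots$
  General solution: $u(s, t) = \sum c_n \sin(ns) e^{-n^2 t}$
  Matching $u(s,0) = 3 \sin(3 s) + 3 \sin(4 s) + 2 \sin(5 s)$ term by term: $c_3=3, c_4=3, c_5=2$.
Hence $u(s,t) = 3 e^{-9 t} \sin(3 s) + 3 e^{-16 t} \sin(4 s) + 2 e^{-25 t} \sin(5 s)$.
Transform back: $T(s,t) = e^{t}u(s,t)$.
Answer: $T(s, t) = 3 e^{-8 t} \sin(3 s) + 3 e^{-15 t} \sin(4 s) + 2 e^{-24 t} \sin(5 s)$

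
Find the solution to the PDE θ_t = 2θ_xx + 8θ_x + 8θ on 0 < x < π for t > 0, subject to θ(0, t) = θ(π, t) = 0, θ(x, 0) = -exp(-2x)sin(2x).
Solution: Substitute θ = exp(-2x)u.
Then θ_x = exp(-2x)(u_x - 2u), θ_xx = exp(-2x)(u_xx - 4u_x + 4u), θ_t = exp(-2x)u_t; substituting and dividing by exp(-2x), the lower-order terms cancel: u_t = 2u_xx (standard heat equation).
Data for u: u(x,0) = exp(2x)θ(x,0) = -sin(2x). The boundary conditions carry over: u(0,t) = u(π,t) = 0.
Separating variables: u = Σ c_n exp(-2n²t) sin(nx). From u(x,0) = -sin(2x): c_2=-1.
So u(x,t) = -exp(-8t)sin(2x), and θ(x,t) = exp(-2x)u(x,t).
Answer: θ(x, t) = -exp(-8t)exp(-2x)sin(2x)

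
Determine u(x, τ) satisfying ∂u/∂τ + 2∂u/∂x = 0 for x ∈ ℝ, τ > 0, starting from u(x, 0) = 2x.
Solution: By characteristics (dx/dτ = 2), u(x,τ) = f(x - 2τ) with f = u(·, 0).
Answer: u(x, τ) = 2x - 4τ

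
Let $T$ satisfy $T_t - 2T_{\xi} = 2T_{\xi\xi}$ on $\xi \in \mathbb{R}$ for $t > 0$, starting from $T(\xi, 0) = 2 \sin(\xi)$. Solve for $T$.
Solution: Change to a moving frame: let $\eta = \xi + 2t$, $\sigma = t$ and write $T(\xi,t) = u(\eta,\sigma)$.
By the chain rule $T_t = u_{\sigma} + 2u_{\eta}$, $T_{\xi} = u_{\eta}$, $T_{\xi\xi} = u_{\eta\eta}$.
Then $T_t - 2T_{\xi} = u_{\sigma}$: the advection term cancels and the PDE becomes the heat equation $u_{\sigma} = 2u_{\eta\eta}$ on $\eta \in \mathbb{R}$.
Initial data: $u(\eta,0) = T(\eta,0) = 2 \sin(\eta)$.
On $\eta \in \mathbb{R}$ each mode satisfies $(\sin(n\eta))'' = -n^2 \sin(n\eta)$, so $e^{-2n^2\sigma} \sin(n\eta)$ solves the heat equation; by superposition $u(\eta,\sigma) = \sum c_n e^{-2n^2\sigma} \sin(n\eta)$.
Reading off the coefficients: $c_1=2$, so $u(\eta,\sigma) = 2 e^{-2 \sigma} \sin(\eta)$.
Substituting back $\eta = \xi + 2t$, $\sigma = t$: $T(\xi,t) = u(\xi + 2t, t)$.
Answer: $T(\xi, t) = 2 e^{-2 t} \sin(\xi + 2 t)$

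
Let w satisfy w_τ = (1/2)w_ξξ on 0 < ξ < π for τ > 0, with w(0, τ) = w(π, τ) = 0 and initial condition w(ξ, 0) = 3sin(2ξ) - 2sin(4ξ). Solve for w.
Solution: Separating variables: w = Σ c_n exp(-n²τ/2) sin(nξ). From w(ξ,0) = 3sin(2ξ) - 2sin(4ξ): c_2=3, c_4=-2.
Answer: w(ξ, τ) = 3exp(-2τ)sin(2ξ) - 2exp(-8τ)sin(4ξ)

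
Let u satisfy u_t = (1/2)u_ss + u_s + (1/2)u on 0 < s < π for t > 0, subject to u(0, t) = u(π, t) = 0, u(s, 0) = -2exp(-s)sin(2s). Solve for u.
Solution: Substitute u = exp(-s)w.
Then u_s = exp(-s)(w_s - w), u_ss = exp(-s)(w_ss - 2w_s + w), u_t = exp(-s)w_t; substituting and dividing by exp(-s), the lower-order terms cancel: w_t = (1/2)w_ss (standard heat equation).
Data for w: w(s,0) = exp(s)u(s,0) = -2sin(2s). The boundary conditions carry over: w(0,t) = w(π,t) = 0.
Separating variables: w = Σ c_n exp(-n²t/2) sin(ns). From w(s,0) = -2sin(2s): c_2=-2.
So w(s,t) = -2exp(-2t)sin(2s), and u(s,t) = exp(-s)w(s,t).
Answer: u(s, t) = -2exp(-s)exp(-2t)sin(2s)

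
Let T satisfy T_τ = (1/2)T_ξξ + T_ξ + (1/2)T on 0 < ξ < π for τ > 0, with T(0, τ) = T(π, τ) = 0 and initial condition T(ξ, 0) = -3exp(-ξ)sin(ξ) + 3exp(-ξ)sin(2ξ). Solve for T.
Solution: Substitute T = exp(-ξ)u.
Then T_ξ = exp(-ξ)(u_ξ - u), T_ξξ = exp(-ξ)(u_ξξ - 2u_ξ + u), T_τ = exp(-ξ)u_τ; substituting and dividing by exp(-ξ), the lower-order terms cancel: u_τ = (1/2)u_ξξ (standard heat equation).
Data for u: u(ξ,0) = exp(ξ)T(ξ,0) = -3sin(ξ) + 3sin(2ξ). The boundary conditions carry over: u(0,τ) = u(π,τ) = 0.
Separating variables: u = Σ c_n exp(-n²τ/2) sin(nξ). From u(ξ,0) = -3sin(ξ) + 3sin(2ξ): c_1=-3, c_2=3.
So u(ξ,τ) = 3exp(-2τ)sin(2ξ) - 3exp(-τ/2)sin(ξ), and T(ξ,τ) = exp(-ξ)u(ξ,τ).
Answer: T(ξ, τ) = 3exp(-ξ)exp(-2τ)sin(2ξ) - 3exp(-ξ)exp(-τ/2)sin(ξ)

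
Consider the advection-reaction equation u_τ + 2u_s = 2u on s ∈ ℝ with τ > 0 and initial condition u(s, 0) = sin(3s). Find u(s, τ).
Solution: Substitute u = exp(2τ)w, i.e. w = exp(-2τ)u.
By the product rule, u_τ = exp(2τ)(w_τ + 2w), u_s = exp(2τ)w_s.
Substituting into the PDE and dividing by exp(2τ): w_τ + 2w + 2w_s = 2w.
The lower-order terms cancel, leaving the standard advection equation w_τ + 2w_s = 0.
Initial data for w: w(s,0) = u(s,0) = sin(3s).
Solve for w:
  By method of characteristics (waves move right with speed 2):
  Along characteristics s - 2τ = const, w is constant, so w(s,τ) = f(s - 2τ) with f = w(·, 0).
Hence w(s,τ) = sin(3s - 6τ).
Transform back: u(s,τ) = exp(2τ)w(s,τ).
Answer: u(s, τ) = exp(2τ)sin(3s - 6τ)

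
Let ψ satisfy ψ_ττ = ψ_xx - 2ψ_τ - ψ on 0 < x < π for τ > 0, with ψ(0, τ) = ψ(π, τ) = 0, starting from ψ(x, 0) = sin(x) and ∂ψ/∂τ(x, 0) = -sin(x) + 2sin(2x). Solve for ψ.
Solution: Substitute ψ = exp(-τ)u, i.e. u = exp(τ)ψ.
By the product rule, ψ_τ = exp(-τ)(u_τ - u), ψ_ττ = exp(-τ)(u_ττ - 2u_τ + u), ψ_xx = exp(-τ)u_xx.
Substituting into the PDE and dividing by exp(-τ): u_ττ - 2u_τ + u = u_xx - 2(u_τ - u) - u.
The lower-order terms cancel, leaving the standard wave equation u_ττ = u_xx.
Initial data for u: u(x,0) = ψ(x,0) = sin(x); u_τ(x,0) = ψ_τ(x,0) + ψ(x,0) = 2sin(2x). The boundary conditions carry over: u(0,τ) = u(π,τ) = 0.
Solve for u:
  Using separation of variables u = X(x)T(τ):
  Eigenfunctions: sin(nx), n = 1, 2, 3, ...
  General solution: u(x, τ) = Σ [A_n cos(n τ) + B_n sin(n τ)] sin(nx)
  From u(x,0) = sin(x): A_1=1. From u_τ(x,0) = 2sin(2x), using u_τ(x,0) = Σ ω_n B_n sin(nx) with ω_n = n: B_2 = 2/2 = 1.
Hence u(x,τ) = sin(x)cos(τ) + sin(2x)sin(2τ).
Transform back: ψ(x,τ) = exp(-τ)u(x,τ).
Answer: ψ(x, τ) = exp(-τ)sin(x)cos(τ) + exp(-τ)sin(2x)sin(2τ)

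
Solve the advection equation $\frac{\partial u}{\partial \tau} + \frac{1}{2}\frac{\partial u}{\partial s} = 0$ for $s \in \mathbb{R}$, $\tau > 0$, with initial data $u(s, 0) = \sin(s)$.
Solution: By characteristics ($ds/d\tau = 1/2$), $u(s,\tau) = f(s - \frac{1}{2}\tau)$ with $f = u( \cdot , 0)$.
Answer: $u(s, \tau) = - \sin(\tau/2 - s)$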